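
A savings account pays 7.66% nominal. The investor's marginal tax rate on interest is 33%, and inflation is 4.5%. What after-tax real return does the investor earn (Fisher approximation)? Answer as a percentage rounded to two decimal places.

After-tax nominal return = 7.66% × (1 − 0.33) = 5.1322%.
r ≈ 5.1322% − 4.5% → 0.63%.

0.63%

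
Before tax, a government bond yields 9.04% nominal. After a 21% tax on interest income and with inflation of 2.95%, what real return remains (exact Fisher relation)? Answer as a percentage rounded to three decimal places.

4.071%

After-tax nominal return = 9.04% × (1 − 0.21) = 7.1416%.
1 + r = 1.071416 / 1.02950 = 1.0407149
After-tax real rate = 1.0407149 − 1 → 4.071%.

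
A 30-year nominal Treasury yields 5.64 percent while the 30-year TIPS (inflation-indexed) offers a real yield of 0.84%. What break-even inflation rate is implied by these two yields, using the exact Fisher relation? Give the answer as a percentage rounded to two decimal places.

4.76%

(1 + π) = (1 + i)/(1 + r) = 1.05640 / 1.00840 = 1.047600
Break-even inflation = 1.047600 − 1 → 4.76%.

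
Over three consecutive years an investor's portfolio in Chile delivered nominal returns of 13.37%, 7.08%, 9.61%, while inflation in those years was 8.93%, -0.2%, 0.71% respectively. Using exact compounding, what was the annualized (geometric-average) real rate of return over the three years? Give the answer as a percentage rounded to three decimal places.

6.717%

Compound the nominal returns: 1.1337 × 1.0708 × 1.0961 = 1.33062809.
Compound inflation: 1.0893 × 0.9980 × 1.0071 = 1.09483996.
Deflate: 1.33062809 / 1.09483996 = 1.21536310.
Annualized real rate = 1.21536310^(1/3) − 1 = 6.7174% → 6.717%.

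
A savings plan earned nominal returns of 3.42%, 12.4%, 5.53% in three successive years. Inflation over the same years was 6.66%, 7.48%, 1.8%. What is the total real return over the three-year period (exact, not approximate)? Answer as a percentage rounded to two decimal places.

5.12%

Compound the nominal returns: 1.0342 × 1.1240 × 1.0553 = 1.226724.
Compound inflation: 1.0666 × 1.0748 × 1.0180 = 1.167017.
Deflate: 1.226724 / 1.167017 = 1.051162.
Total real return = 1.051162 − 1 → 5.12%.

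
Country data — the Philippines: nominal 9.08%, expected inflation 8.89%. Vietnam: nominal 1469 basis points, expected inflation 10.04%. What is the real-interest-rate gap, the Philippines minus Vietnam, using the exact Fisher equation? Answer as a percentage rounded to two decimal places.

The Philippines: (1 + 0.0908)/(1 + 0.0889) − 1 = 0.1745%
Vietnam: (1 + 0.1469)/(1 + 0.1004) − 1 = 4.2257%
Differential = 0.1745% − 4.2257% = -4.0512% → -4.05%.

-4.05%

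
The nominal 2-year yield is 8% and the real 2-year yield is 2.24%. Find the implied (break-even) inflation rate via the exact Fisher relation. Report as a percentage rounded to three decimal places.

5.634%

(1 + π) = (1 + i)/(1 + r) = 1.08000 / 1.02240 = 1.056338
Break-even inflation = 1.056338 − 1 → 5.634%.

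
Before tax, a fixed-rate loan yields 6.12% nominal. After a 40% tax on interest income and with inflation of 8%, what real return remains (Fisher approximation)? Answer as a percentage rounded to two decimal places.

After-tax nominal return = 6.12% × (1 − 0.4) = 3.6720%.
r ≈ 3.6720% − 8% → -4.33%.

-4.33%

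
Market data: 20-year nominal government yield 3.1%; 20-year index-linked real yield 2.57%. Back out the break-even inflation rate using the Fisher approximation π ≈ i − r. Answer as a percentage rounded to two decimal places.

π ≈ i − r = 3.1% − 2.57% → 0.53%.

0.53%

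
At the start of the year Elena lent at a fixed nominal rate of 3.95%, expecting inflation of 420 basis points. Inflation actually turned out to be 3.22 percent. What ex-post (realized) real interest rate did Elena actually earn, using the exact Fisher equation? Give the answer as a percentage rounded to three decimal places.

Ex-post: (1 + 0.0395)/(1 + 0.0322) − 1 = 0.7072%
So the realized real rate is 0.707%.

0.707%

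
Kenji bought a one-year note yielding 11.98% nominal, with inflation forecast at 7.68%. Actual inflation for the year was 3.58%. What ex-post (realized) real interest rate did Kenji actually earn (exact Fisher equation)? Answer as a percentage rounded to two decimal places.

8.11%

Ex-post: (1 + 0.1198)/(1 + 0.0358) − 1 = 8.1097%
So the realized real rate is 8.11%.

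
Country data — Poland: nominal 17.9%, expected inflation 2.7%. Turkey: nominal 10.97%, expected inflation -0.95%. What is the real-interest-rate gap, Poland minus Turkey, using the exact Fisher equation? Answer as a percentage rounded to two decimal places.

2.77%

Poland: (1 + 0.1790)/(1 + 0.0270) − 1 = 14.8004%
Turkey: (1 + 0.1097)/(1 − 0.0095) − 1 = 12.0343%
Differential = 14.8004% − 12.0343% = 2.7661% → 2.77%.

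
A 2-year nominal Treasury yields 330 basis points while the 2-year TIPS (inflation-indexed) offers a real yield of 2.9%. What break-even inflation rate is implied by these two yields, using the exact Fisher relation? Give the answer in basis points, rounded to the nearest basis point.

(1 + π) = (1 + i)/(1 + r) = 1.03300 / 1.02900 = 1.003887
Break-even inflation = 1.003887 − 1 → 39 basis points.

39 basis points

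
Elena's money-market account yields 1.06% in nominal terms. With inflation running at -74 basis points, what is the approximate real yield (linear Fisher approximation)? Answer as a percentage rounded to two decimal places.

1.80%

r ≈ i − π = 1.06% − (-0.74%) = 1.80%.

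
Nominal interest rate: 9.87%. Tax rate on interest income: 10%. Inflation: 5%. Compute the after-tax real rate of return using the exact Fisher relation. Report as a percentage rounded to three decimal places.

3.698%

After-tax nominal return = 9.87% × (1 − 0.1) = 8.8830%.
1 + r = 1.08883 / 1.05000 = 1.036981
After-tax real rate = 1.036981 − 1 → 3.698%.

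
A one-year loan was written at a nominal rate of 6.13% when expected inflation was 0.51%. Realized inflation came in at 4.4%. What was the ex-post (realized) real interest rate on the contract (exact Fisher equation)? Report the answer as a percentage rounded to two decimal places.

Ex-post: (1 + 0.0613)/(1 + 0.0440) − 1 = 1.6571%
So the realized real rate is 1.66%.

1.66%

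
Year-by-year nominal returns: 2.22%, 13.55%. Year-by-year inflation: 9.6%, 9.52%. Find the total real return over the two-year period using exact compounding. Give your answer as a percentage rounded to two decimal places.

-3.30%

Nominal growth factor = 1.0222 × 1.1355 = 1.160708
Price-level growth factor = 1.0960 × 1.0952 = 1.200339
Real growth factor = 1.160708 / 1.200339 = 0.966983
Total real return = 0.966983 − 1 → -3.30%.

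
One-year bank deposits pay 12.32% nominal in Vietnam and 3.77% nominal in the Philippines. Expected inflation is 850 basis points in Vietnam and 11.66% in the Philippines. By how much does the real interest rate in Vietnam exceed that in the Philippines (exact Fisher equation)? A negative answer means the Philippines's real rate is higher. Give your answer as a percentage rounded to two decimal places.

Vietnam: (1 + 0.1232)/(1 + 0.0850) − 1 = 3.5207%
The Philippines: (1 + 0.0377)/(1 + 0.1166) − 1 = -7.0661%
Differential = 3.5207% − (-7.0661%) = 10.5868% → 10.59%.

10.59%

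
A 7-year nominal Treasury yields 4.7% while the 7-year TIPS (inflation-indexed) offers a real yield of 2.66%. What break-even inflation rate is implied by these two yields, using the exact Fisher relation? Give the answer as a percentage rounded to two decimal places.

1.99%

(1 + π) = (1 + i)/(1 + r) = 1.04700 / 1.02660 = 1.019871
Break-even inflation = 1.019871 − 1 → 1.99%.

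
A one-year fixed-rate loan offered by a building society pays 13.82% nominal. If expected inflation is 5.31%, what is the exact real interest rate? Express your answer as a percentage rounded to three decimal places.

8.081%

1 + r = 1.13820 / 1.05310 = 1.080809
r = 1.080809 − 1 = 8.0809%, i.e. 8.081%.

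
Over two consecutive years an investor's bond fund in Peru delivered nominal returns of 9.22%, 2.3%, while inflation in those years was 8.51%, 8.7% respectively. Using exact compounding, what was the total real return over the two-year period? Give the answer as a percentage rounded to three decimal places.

-5.272%

Compound the nominal returns: 1.0922 × 1.0230 = 1.117321.
Compound inflation: 1.0851 × 1.0870 = 1.179504.
Deflate: 1.117321 / 1.179504 = 0.947280.
Total real return = 0.947280 − 1 → -5.272%.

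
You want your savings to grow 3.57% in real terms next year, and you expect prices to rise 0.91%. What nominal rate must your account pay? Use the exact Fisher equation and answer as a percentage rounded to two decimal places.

4.51%

(1 + i) = (1 + r)(1 + π) = 1.03570 × 1.00910 = 1.04512487
i = 1.04512487 − 1, so the required nominal rate is 4.51%.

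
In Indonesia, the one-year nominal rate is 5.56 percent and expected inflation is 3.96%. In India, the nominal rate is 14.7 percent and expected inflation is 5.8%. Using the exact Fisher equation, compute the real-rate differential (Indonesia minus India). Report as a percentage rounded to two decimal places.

Indonesia: (1 + 0.0556)/(1 + 0.0396) − 1 = 1.5391%
India: (1 + 0.1470)/(1 + 0.0580) − 1 = 8.4121%
Differential = 1.5391% − 8.4121% = -6.8730% → -6.87%.

-6.87%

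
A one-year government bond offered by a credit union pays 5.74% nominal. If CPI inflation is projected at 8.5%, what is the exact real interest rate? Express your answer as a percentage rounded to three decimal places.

-2.544%

1 + r = 1.05740 / 1.08500 = 0.974562
r = 0.974562 − 1 = -2.5438%, i.e. -2.544%.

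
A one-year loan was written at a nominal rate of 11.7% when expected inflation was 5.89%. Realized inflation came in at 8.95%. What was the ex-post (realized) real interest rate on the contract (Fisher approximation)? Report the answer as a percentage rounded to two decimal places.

2.75%

Ex-post: 11.7% − 8.95% = 2.750%
So the realized real rate is 2.75%.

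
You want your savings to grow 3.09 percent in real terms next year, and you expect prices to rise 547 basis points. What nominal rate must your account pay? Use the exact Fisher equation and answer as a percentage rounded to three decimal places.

8.729%

(1 + i) = (1 + r)(1 + π) = 1.03090 × 1.05470 = 1.08729023
i = 1.08729023 − 1, so the required nominal rate is 8.729%.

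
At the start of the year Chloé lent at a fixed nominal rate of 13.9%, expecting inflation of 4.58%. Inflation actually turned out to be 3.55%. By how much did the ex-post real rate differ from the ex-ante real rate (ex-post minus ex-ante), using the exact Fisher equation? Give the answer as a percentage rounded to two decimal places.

Ex-ante: (1 + 0.1390)/(1 + 0.0458) − 1 = 8.9118%
Ex-post: (1 + 0.1390)/(1 + 0.0355) − 1 = 9.9952%
Difference (ex-post − ex-ante) = 1.0833% → 1.08%.

1.08%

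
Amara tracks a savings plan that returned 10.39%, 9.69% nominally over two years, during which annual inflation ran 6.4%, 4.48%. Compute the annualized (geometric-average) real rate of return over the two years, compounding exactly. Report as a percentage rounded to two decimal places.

4.37%

Compound the nominal returns: 1.1039 × 1.0969 = 1.21086791.
Compound inflation: 1.0640 × 1.0448 = 1.11166720.
Deflate: 1.21086791 / 1.11166720 = 1.08923598.
Annualized real rate = 1.08923598^(1/2) − 1 = 4.3665% → 4.37%.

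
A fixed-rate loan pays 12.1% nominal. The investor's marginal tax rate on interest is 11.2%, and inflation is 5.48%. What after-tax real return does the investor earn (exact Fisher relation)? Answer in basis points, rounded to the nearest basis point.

499 basis points

After-tax nominal return = 12.1% × (1 − 0.112) = 10.7448%.
1 + r = 1.107448 / 1.05480 = 1.049913
After-tax real rate = 1.049913 − 1 → 499 basis points.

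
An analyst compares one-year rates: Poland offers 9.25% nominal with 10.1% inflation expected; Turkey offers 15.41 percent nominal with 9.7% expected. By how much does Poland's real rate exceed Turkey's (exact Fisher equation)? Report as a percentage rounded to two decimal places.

Poland: (1 + 0.0925)/(1 + 0.1010) − 1 = -0.7720%
Turkey: (1 + 0.1541)/(1 + 0.0970) − 1 = 5.2051%
Differential = -0.7720% − 5.2051% = -5.9771% → -5.98%.

-5.98%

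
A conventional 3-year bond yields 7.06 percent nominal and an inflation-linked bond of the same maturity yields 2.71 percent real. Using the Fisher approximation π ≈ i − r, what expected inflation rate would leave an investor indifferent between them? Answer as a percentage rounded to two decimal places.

π ≈ i − r = 7.06% − 2.71% → 4.35%.

4.35%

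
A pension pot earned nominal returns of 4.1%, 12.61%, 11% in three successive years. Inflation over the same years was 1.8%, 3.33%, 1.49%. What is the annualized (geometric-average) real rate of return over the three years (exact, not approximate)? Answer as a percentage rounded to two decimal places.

Nominal growth factor = 1.0410 × 1.1261 × 1.1100 = 1.30121981
Price-level growth factor = 1.0180 × 1.0333 × 1.0149 = 1.06757270
Real growth factor = 1.30121981 / 1.06757270 = 1.21885827
Annualized real rate = 1.21885827^(1/3) − 1 = 6.8196% → 6.82%.

6.82%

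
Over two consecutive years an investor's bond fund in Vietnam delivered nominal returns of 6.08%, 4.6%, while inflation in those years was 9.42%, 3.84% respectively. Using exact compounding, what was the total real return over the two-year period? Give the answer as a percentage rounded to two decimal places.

-2.34%

Nominal growth factor = 1.0608 × 1.0460 = 1.109597
Price-level growth factor = 1.0942 × 1.0384 = 1.136217
Real growth factor = 1.109597 / 1.136217 = 0.976571
Total real return = 0.976571 − 1 → -2.34%.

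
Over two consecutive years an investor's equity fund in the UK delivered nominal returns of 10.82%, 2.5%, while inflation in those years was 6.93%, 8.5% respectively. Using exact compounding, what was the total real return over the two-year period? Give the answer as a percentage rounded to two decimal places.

-2.09%

Compound the nominal returns: 1.1082 × 1.0250 = 1.135905.
Compound inflation: 1.0693 × 1.0850 = 1.160191.
Deflate: 1.135905 / 1.160191 = 0.979068.
Total real return = 0.979068 − 1 → -2.09%.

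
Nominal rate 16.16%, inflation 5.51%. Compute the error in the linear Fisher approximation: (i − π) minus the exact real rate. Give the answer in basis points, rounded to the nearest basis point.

Approximate: r ≈ 16.160% − 5.510% = 10.6500%
Exact: (1 + 0.1616)/(1 + 0.0551) − 1 = 10.0938%
Error = 10.6500% − 10.0938% = 0.5562% → 56 basis points.

56 basis points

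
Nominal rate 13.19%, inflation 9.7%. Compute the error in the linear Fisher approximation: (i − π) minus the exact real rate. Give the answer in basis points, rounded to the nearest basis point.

Approximate: r ≈ 13.190% − 9.700% = 3.4900%
Exact: (1 + 0.1319)/(1 + 0.0970) − 1 = 3.1814%
Error = 3.4900% − 3.1814% = 0.3086% → 31 basis points.

31 basis points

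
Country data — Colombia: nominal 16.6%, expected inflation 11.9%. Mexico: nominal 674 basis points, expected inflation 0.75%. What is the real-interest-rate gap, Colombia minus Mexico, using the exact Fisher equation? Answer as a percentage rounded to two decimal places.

-1.75%

Colombia: (1 + 0.1660)/(1 + 0.1190) − 1 = 4.2002%
Mexico: (1 + 0.0674)/(1 + 0.0075) − 1 = 5.9454%
Differential = 4.2002% − 5.9454% = -1.7452% → -1.75%.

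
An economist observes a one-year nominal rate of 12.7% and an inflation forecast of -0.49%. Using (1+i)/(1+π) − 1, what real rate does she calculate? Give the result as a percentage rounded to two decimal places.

13.25%

1 + r = 1.12700 / 0.99510 = 1.132549
r = 1.132549 − 1 = 13.2549%, i.e. 13.25%.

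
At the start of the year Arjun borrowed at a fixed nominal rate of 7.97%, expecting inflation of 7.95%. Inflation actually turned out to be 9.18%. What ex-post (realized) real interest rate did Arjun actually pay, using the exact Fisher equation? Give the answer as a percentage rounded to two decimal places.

-1.11%

Ex-post: (1 + 0.0797)/(1 + 0.0918) − 1 = -1.1083%
So the realized real rate is -1.11%.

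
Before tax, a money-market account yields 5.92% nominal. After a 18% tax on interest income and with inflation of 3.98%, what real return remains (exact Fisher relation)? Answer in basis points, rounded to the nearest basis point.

84 basis points

After-tax nominal return = 5.92% × (1 − 0.18) = 4.8544%.
1 + r = 1.048544 / 1.03980 = 1.008409
After-tax real rate = 1.008409 − 1 → 84 basis points.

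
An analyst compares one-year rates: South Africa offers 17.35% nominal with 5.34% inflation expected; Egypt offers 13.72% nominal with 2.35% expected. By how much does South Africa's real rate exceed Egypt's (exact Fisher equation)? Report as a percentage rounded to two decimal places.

0.29%

South Africa: (1 + 0.1735)/(1 + 0.0534) − 1 = 11.4012%
Egypt: (1 + 0.1372)/(1 + 0.0235) − 1 = 11.1089%
Differential = 11.4012% − 11.1089% = 0.2922% → 0.29%.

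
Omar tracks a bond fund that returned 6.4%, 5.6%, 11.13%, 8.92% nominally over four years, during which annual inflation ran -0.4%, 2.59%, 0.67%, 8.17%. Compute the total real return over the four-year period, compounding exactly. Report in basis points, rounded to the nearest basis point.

Compound the nominal returns: 1.0640 × 1.0560 × 1.1113 × 1.0892 = 1.360017.
Compound inflation: 0.9960 × 1.0259 × 1.0067 × 1.0817 = 1.112683.
Deflate: 1.360017 / 1.112683 = 1.222287.
Total real return = 1.222287 − 1 → 2223 basis points.

2223 basis points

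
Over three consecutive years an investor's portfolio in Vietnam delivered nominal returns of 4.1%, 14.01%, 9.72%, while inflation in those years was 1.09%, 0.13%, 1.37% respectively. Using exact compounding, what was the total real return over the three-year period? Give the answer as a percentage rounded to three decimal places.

Compound the nominal returns: 1.0410 × 1.1401 × 1.0972 = 1.3022053.
Compound inflation: 1.0109 × 1.0013 × 1.0137 = 1.0260815.
Deflate: 1.3022053 / 1.0260815 = 1.2691052.
Total real return = 1.2691052 − 1 → 26.911%.

26.911%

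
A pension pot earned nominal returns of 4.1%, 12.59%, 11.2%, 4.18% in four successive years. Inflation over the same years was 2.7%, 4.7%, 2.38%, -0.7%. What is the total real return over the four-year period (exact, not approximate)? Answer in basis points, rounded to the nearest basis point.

2421 basis points

Nominal growth factor = 1.0410 × 1.1259 × 1.1120 × 1.0418 = 1.357812
Price-level growth factor = 1.0270 × 1.0470 × 1.0238 × 0.9930 = 1.093154
Real growth factor = 1.357812 / 1.093154 = 1.242105
Total real return = 1.242105 − 1 → 2421 basis points.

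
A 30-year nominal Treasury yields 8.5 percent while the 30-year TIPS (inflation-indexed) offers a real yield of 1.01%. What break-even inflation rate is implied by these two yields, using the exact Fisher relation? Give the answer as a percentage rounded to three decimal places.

(1 + π) = (1 + i)/(1 + r) = 1.08500 / 1.01010 = 1.074151
Break-even inflation = 1.074151 − 1 → 7.415%.

7.415%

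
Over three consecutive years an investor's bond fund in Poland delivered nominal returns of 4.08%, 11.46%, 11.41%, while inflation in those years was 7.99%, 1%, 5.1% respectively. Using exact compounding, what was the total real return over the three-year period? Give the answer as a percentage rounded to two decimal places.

Nominal growth factor = 1.0408 × 1.1146 × 1.1141 = 1.292440
Price-level growth factor = 1.0799 × 1.0100 × 1.0510 = 1.146325
Real growth factor = 1.292440 / 1.146325 = 1.127464
Total real return = 1.127464 − 1 → 12.75%.

12.75%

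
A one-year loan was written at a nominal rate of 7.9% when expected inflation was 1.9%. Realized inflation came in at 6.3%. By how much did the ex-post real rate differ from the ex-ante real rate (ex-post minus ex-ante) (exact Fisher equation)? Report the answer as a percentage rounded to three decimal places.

Ex-ante: (1 + 0.0790)/(1 + 0.0190) − 1 = 5.8881%
Ex-post: (1 + 0.0790)/(1 + 0.0630) − 1 = 1.5052%
Difference (ex-post − ex-ante) = -4.3830% → -4.383%.

-4.383%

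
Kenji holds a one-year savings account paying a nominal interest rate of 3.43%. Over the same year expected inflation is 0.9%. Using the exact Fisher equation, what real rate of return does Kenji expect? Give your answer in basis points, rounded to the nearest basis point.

251 basis points

By the Fisher equation, 1 + r = (1 + i)/(1 + π).
1 + r = 1.03430 / 1.00900 = 1.025074
r = 1.025074 − 1 = 2.5074%, i.e. 251 basis points.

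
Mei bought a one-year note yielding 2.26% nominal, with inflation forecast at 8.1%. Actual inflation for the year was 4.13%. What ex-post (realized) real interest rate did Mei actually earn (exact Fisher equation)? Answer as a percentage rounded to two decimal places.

Ex-post: (1 + 0.0226)/(1 + 0.0413) − 1 = -1.7958%
So the realized real rate is -1.80%.

-1.80%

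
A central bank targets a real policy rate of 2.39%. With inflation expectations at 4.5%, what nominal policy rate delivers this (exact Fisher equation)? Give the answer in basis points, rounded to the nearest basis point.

(1 + i) = (1 + r)(1 + π) = 1.02390 × 1.04500 = 1.0699755
i = 1.0699755 − 1, so the required nominal rate is 700 basis points.

700 basis points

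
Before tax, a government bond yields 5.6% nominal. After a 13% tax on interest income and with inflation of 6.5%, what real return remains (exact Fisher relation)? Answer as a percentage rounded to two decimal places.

-1.53%

After-tax nominal return = 5.6% × (1 − 0.13) = 4.8720%.
1 + r = 1.04872 / 1.06500 = 0.984714
After-tax real rate = 0.984714 − 1 → -1.53%.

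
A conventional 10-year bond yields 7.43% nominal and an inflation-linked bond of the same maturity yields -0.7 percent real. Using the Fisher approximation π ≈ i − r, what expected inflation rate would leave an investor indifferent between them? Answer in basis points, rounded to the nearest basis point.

813 basis points

π ≈ i − r = 7.43% − (-0.7%) → 813 basis points.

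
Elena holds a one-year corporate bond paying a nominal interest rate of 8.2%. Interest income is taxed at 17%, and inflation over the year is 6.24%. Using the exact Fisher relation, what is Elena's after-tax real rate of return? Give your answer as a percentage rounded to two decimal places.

0.53%

After-tax nominal return = 8.2% × (1 − 0.17) = 6.8060%.
1 + r = 1.06806 / 1.06240 = 1.005328
After-tax real rate = 1.005328 − 1 → 0.53%.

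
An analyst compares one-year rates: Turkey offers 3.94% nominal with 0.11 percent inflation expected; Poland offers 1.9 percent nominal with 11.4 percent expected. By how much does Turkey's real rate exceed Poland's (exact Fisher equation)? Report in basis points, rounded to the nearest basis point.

Turkey: (1 + 0.0394)/(1 + 0.0011) − 1 = 3.8258%
Poland: (1 + 0.0190)/(1 + 0.1140) − 1 = -8.5278%
Differential = 3.8258% − (-8.5278%) = 12.3536% → 1235 basis points.

1235 basis points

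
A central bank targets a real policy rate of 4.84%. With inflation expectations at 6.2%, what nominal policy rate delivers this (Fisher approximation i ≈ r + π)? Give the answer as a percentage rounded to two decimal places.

11.04%

i ≈ r + π = 4.84% + 6.2% = 11.04%.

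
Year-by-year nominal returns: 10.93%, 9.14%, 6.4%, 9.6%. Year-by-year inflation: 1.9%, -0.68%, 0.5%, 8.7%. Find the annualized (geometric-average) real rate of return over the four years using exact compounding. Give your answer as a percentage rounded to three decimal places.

Compound the nominal returns: 1.1093 × 1.0914 × 1.0640 × 1.0960 = 1.41183890.
Compound inflation: 1.0190 × 0.9932 × 1.0050 × 1.0870 = 1.10562156.
Deflate: 1.41183890 / 1.10562156 = 1.27696397.
Annualized real rate = 1.27696397^(1/4) − 1 = 6.3028% → 6.303%.

6.303%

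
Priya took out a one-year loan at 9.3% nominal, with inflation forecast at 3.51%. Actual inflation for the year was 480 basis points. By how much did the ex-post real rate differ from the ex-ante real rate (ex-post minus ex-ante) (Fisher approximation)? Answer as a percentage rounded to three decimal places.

-1.290%

Ex-ante: 9.3% − 3.51% = 5.790%
Ex-post: 9.3% − 4.8% = 4.500%
Difference (ex-post − ex-ante) = -1.2900% → -1.290%.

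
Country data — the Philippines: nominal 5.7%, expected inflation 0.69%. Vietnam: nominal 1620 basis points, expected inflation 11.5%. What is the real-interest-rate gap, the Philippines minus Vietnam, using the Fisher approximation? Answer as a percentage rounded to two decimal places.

0.31%

The Philippines: 5.7% − 0.69% = 5.010%
Vietnam: 16.2% − 11.5% = 4.700%
Differential = 0.310% → 0.31%.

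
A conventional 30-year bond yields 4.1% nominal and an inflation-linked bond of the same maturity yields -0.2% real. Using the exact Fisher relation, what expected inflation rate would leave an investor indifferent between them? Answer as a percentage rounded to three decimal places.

(1 + π) = (1 + i)/(1 + r) = 1.04100 / 0.99800 = 1.043086
Break-even inflation = 1.043086 − 1 → 4.309%.

4.309%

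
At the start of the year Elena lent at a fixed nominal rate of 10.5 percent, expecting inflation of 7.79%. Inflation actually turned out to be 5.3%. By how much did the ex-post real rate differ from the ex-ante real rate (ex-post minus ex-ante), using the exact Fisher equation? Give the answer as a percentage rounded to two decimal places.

Ex-ante: (1 + 0.1050)/(1 + 0.0779) − 1 = 2.5141%
Ex-post: (1 + 0.1050)/(1 + 0.0530) − 1 = 4.9383%
Difference (ex-post − ex-ante) = 2.4241% → 2.42%.

2.42%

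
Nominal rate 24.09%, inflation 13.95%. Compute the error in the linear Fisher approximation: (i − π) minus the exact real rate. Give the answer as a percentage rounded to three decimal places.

1.241%

Approximate: r ≈ 24.090% − 13.950% = 10.1400%
Exact: (1 + 0.2409)/(1 + 0.1395) − 1 = 8.8986%
Error = 10.1400% − 8.8986% = 1.2414% → 1.241%.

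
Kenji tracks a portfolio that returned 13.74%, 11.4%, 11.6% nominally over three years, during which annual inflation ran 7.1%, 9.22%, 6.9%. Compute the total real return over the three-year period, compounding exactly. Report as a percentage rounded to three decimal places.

13.082%

Compound the nominal returns: 1.1374 × 1.1140 × 1.1160 = 1.414043.
Compound inflation: 1.0710 × 1.0922 × 1.0690 = 1.250459.
Deflate: 1.414043 / 1.250459 = 1.130819.
Total real return = 1.130819 − 1 → 13.082%.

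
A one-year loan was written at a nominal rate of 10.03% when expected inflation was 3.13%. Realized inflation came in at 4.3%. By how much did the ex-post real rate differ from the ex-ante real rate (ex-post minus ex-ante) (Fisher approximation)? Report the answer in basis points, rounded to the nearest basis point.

Ex-ante: 10.03% − 3.13% = 6.900%
Ex-post: 10.03% − 4.3% = 5.730%
Difference (ex-post − ex-ante) = -1.1700% → -117 basis points.

-117 basis points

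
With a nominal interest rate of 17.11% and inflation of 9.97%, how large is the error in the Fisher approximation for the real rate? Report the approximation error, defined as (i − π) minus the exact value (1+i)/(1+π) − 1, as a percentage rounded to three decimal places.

0.647%

Approximate: r ≈ 17.110% − 9.970% = 7.1400%
Exact: (1 + 0.1711)/(1 + 0.0997) − 1 = 6.4927%
Error = 7.1400% − 6.4927% = 0.6473% → 0.647%.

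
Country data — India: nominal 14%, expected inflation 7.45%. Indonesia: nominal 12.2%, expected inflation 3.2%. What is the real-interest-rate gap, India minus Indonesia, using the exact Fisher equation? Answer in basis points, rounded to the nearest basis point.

-263 basis points

India: (1 + 0.1400)/(1 + 0.0745) − 1 = 6.0959%
Indonesia: (1 + 0.1220)/(1 + 0.0320) − 1 = 8.7209%
Differential = 6.0959% − 8.7209% = -2.6251% → -263 basis points.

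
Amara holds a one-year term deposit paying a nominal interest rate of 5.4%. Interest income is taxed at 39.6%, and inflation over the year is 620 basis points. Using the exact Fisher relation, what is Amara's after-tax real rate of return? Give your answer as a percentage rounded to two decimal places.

-2.77%

After-tax nominal return = 5.4% × (1 − 0.396) = 3.2616%.
1 + r = 1.032616 / 1.06200 = 0.972331
After-tax real rate = 0.972331 − 1 → -2.77%.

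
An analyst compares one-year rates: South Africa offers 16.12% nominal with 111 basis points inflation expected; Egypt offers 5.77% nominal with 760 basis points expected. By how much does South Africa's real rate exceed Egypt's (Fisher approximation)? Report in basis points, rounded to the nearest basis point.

1684 basis points

South Africa: 16.12% − 1.11% = 15.010%
Egypt: 5.77% − 7.6% = -1.830%
Differential = 16.840% → 1684 basis points.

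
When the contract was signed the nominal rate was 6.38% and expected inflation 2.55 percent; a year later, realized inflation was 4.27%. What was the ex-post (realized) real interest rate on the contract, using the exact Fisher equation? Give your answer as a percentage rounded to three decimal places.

Ex-post: (1 + 0.0638)/(1 + 0.0427) − 1 = 2.0236%
So the realized real rate is 2.024%.

2.024%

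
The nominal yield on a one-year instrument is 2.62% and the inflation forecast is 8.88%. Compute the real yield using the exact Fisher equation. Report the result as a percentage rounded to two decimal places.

-5.75%

1 + r = 1.02620 / 1.08880 = 0.942506
r = 0.942506 − 1 = -5.7494%, i.e. -5.75%.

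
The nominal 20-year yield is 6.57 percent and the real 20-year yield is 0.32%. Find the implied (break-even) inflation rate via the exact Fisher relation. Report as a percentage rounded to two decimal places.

6.23%

(1 + π) = (1 + i)/(1 + r) = 1.06570 / 1.00320 = 1.062301
Break-even inflation = 1.062301 − 1 → 6.23%.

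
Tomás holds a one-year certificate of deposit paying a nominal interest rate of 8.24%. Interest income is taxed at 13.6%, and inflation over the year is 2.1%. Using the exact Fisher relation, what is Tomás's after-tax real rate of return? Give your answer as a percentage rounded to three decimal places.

After-tax nominal return = 8.24% × (1 − 0.136) = 7.11936%.
1 + r = 1.0711936 / 1.02100 = 1.049161
After-tax real rate = 1.049161 − 1 → 4.916%.

4.916%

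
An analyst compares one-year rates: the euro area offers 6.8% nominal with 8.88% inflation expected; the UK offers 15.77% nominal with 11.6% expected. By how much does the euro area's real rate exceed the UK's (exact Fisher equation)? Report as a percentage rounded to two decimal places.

The euro area: (1 + 0.0680)/(1 + 0.0888) − 1 = -1.9104%
The UK: (1 + 0.1577)/(1 + 0.1160) − 1 = 3.7366%
Differential = -1.9104% − 3.7366% = -5.6469% → -5.65%.

-5.65%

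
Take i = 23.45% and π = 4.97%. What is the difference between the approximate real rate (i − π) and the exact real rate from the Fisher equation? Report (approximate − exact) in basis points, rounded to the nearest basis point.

Approximate: r ≈ 23.450% − 4.970% = 18.4800%
Exact: (1 + 0.2345)/(1 + 0.0497) − 1 = 17.60503%
Error = 18.4800% − 17.60503% = 0.87497% → 87 basis points.

87 basis points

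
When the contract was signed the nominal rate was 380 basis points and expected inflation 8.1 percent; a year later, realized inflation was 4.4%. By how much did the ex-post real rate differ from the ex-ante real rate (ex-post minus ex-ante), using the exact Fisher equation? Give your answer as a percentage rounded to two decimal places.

3.40%

Ex-ante: (1 + 0.0380)/(1 + 0.0810) − 1 = -3.9778%
Ex-post: (1 + 0.0380)/(1 + 0.0440) − 1 = -0.5747%
Difference (ex-post − ex-ante) = 3.4031% → 3.40%.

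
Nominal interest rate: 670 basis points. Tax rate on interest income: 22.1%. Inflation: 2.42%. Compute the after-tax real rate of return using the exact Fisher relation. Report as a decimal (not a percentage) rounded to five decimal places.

0.02733

After-tax nominal return = 6.7% × (1 − 0.221) = 5.2193%.
1 + r = 1.052193 / 1.02420 = 1.027332
After-tax real rate = 1.027332 − 1 → 0.02733.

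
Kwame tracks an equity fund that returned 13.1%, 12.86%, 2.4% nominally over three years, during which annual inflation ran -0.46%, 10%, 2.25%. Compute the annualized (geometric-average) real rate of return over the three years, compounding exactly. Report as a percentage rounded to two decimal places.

Compound the nominal returns: 1.1310 × 1.1286 × 1.0240 = 1.30708132.
Compound inflation: 0.9954 × 1.1000 × 1.0225 = 1.11957615.
Deflate: 1.30708132 / 1.11957615 = 1.16747871.
Annualized real rate = 1.16747871^(1/3) − 1 = 5.2971% → 5.30%.

5.30%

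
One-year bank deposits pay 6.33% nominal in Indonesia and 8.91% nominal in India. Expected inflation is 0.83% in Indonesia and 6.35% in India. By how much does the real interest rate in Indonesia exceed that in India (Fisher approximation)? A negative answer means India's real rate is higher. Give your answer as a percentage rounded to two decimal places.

Indonesia: 6.33% − 0.83% = 5.500%
India: 8.91% − 6.35% = 2.560%
Differential = 2.940% → 2.94%.

2.94%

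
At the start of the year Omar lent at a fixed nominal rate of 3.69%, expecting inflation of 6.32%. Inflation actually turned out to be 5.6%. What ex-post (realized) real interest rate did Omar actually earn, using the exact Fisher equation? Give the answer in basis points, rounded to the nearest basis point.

-181 basis points

Ex-post: (1 + 0.0369)/(1 + 0.0560) − 1 = -1.8087%
So the realized real rate is -181 basis points.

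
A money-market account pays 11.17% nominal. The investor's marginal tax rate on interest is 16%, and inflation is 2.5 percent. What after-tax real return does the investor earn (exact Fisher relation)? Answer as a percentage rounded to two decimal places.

After-tax nominal return = 11.17% × (1 − 0.16) = 9.3828%.
1 + r = 1.093828 / 1.02500 = 1.067149
After-tax real rate = 1.067149 − 1 → 6.71%.

6.71%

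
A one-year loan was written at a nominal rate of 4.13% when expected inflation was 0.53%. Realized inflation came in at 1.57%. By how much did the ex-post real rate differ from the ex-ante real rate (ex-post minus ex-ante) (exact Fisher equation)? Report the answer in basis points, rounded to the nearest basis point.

Ex-ante: (1 + 0.0413)/(1 + 0.0053) − 1 = 3.5810%
Ex-post: (1 + 0.0413)/(1 + 0.0157) − 1 = 2.5204%
Difference (ex-post − ex-ante) = -1.0606% → -106 basis points.

-106 basis points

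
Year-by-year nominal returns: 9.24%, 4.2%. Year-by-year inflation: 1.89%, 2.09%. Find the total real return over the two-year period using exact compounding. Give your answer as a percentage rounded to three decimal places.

Compound the nominal returns: 1.0924 × 1.0420 = 1.138281.
Compound inflation: 1.0189 × 1.0209 = 1.040195.
Deflate: 1.138281 / 1.040195 = 1.094296.
Total real return = 1.094296 − 1 → 9.430%.

9.430%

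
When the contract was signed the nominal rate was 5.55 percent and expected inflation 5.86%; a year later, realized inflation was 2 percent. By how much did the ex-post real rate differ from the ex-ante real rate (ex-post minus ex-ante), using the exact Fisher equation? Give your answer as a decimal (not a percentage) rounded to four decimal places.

0.0377

Ex-ante: (1 + 0.0555)/(1 + 0.0586) − 1 = -0.2928%
Ex-post: (1 + 0.0555)/(1 + 0.0200) − 1 = 3.4804%
Difference (ex-post − ex-ante) = 3.7732% → 0.0377.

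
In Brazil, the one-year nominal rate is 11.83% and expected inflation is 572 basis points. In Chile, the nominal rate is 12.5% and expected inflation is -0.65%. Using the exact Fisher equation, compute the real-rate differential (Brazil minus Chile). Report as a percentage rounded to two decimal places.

-7.46%

Brazil: (1 + 0.1183)/(1 + 0.0572) − 1 = 5.7794%
Chile: (1 + 0.1250)/(1 − 0.0065) − 1 = 13.2360%
Differential = 5.7794% − 13.2360% = -7.4566% → -7.46%.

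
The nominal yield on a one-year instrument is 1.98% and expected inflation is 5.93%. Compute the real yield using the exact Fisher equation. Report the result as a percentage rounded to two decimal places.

-3.73%

1 + r = 1.01980 / 1.05930 = 0.962711
r = 0.962711 − 1 = -3.7289%, i.e. -3.73%.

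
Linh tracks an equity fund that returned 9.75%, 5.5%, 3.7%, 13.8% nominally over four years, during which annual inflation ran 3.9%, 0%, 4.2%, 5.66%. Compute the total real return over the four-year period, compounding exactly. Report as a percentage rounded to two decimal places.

19.45%

Compound the nominal returns: 1.0975 × 1.0550 × 1.0370 × 1.1380 = 1.366400.
Compound inflation: 1.0390 × 1.0000 × 1.0420 × 1.0566 = 1.143915.
Deflate: 1.366400 / 1.143915 = 1.194494.
Total real return = 1.194494 − 1 → 19.45%.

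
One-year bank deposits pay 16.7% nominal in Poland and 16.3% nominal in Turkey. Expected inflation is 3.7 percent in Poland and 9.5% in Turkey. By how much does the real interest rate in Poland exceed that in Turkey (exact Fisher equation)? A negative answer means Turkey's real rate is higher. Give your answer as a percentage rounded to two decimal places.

Poland: (1 + 0.1670)/(1 + 0.0370) − 1 = 12.5362%
Turkey: (1 + 0.1630)/(1 + 0.0950) − 1 = 6.2100%
Differential = 12.5362% − 6.2100% = 6.3261% → 6.33%.

6.33%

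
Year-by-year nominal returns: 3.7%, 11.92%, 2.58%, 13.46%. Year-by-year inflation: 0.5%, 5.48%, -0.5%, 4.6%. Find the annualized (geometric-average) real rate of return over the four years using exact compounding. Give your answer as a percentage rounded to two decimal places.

Compound the nominal returns: 1.0370 × 1.1192 × 1.0258 × 1.1346 = 1.35080274.
Compound inflation: 1.0050 × 1.0548 × 0.9950 × 1.0460 = 1.10329322.
Deflate: 1.35080274 / 1.10329322 = 1.22433703.
Annualized real rate = 1.22433703^(1/4) − 1 = 5.1902% → 5.19%.

5.19%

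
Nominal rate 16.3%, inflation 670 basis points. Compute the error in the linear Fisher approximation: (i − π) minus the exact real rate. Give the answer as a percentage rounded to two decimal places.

Approximate: r ≈ 16.300% − 6.700% = 9.6000%
Exact: (1 + 0.1630)/(1 + 0.0670) − 1 = 8.9972%
Error = 9.6000% − 8.9972% = 0.6028% → 0.60%.

0.60%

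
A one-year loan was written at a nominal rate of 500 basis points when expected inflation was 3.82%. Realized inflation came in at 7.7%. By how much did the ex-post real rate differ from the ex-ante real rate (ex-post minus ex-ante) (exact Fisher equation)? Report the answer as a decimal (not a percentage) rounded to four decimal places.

-0.0364

Ex-ante: (1 + 0.0500)/(1 + 0.0382) − 1 = 1.1366%
Ex-post: (1 + 0.0500)/(1 + 0.0770) − 1 = -2.5070%
Difference (ex-post − ex-ante) = -3.6435% → -0.0364.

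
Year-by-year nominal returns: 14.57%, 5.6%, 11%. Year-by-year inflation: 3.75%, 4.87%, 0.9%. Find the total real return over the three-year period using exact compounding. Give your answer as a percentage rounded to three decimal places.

Compound the nominal returns: 1.1457 × 1.0560 × 1.1100 = 1.342944.
Compound inflation: 1.0375 × 1.0487 × 1.0090 = 1.097818.
Deflate: 1.342944 / 1.097818 = 1.223284.
Total real return = 1.223284 − 1 → 22.328%.

22.328%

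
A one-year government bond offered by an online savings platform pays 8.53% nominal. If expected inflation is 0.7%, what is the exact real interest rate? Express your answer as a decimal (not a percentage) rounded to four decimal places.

0.0778

1 + r = 1.08530 / 1.00700 = 1.077756
r = 1.077756 − 1 = 7.7756%, i.e. 0.0778.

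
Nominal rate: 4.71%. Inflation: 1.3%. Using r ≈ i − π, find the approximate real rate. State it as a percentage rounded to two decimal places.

r ≈ i − π = 4.71% − 1.3% = 3.41%.

3.41%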